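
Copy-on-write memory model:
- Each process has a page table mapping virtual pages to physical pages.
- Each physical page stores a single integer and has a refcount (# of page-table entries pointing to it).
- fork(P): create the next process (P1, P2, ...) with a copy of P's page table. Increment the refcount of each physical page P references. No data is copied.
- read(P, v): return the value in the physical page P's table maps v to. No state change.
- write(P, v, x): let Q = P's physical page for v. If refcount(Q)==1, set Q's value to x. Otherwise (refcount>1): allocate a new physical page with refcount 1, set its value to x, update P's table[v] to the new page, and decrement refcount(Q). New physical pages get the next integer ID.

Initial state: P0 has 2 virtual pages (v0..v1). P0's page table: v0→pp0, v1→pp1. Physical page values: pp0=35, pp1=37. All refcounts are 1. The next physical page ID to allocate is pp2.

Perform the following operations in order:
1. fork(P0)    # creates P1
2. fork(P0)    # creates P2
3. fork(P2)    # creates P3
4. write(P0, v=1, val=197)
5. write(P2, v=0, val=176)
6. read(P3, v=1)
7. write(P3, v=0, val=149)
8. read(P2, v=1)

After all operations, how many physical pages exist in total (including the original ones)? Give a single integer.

Answer: 5

Derivation:
Op 1: fork(P0) -> P1. 2 ppages; refcounts: pp0:2 pp1:2
Op 2: fork(P0) -> P2. 2 ppages; refcounts: pp0:3 pp1:3
Op 3: fork(P2) -> P3. 2 ppages; refcounts: pp0:4 pp1:4
Op 4: write(P0, v1, 197). refcount(pp1)=4>1 -> COPY to pp2. 3 ppages; refcounts: pp0:4 pp1:3 pp2:1
Op 5: write(P2, v0, 176). refcount(pp0)=4>1 -> COPY to pp3. 4 ppages; refcounts: pp0:3 pp1:3 pp2:1 pp3:1
Op 6: read(P3, v1) -> 37. No state change.
Op 7: write(P3, v0, 149). refcount(pp0)=3>1 -> COPY to pp4. 5 ppages; refcounts: pp0:2 pp1:3 pp2:1 pp3:1 pp4:1
Op 8: read(P2, v1) -> 37. No state change.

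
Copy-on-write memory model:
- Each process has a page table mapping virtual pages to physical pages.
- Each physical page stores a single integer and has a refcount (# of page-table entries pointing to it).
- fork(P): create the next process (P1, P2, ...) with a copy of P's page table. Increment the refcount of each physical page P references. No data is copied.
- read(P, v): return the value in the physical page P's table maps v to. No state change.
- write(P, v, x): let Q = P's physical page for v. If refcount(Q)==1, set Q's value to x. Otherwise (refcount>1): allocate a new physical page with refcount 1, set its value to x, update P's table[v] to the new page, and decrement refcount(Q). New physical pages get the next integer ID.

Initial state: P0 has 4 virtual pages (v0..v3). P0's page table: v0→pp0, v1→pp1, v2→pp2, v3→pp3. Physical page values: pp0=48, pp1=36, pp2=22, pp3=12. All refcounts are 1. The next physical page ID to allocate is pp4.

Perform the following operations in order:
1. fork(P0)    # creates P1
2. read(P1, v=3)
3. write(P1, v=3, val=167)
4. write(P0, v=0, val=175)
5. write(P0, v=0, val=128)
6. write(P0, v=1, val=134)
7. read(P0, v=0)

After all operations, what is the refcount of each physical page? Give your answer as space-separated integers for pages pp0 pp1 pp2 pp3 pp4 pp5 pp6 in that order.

Op 1: fork(P0) -> P1. 4 ppages; refcounts: pp0:2 pp1:2 pp2:2 pp3:2
Op 2: read(P1, v3) -> 12. No state change.
Op 3: write(P1, v3, 167). refcount(pp3)=2>1 -> COPY to pp4. 5 ppages; refcounts: pp0:2 pp1:2 pp2:2 pp3:1 pp4:1
Op 4: write(P0, v0, 175). refcount(pp0)=2>1 -> COPY to pp5. 6 ppages; refcounts: pp0:1 pp1:2 pp2:2 pp3:1 pp4:1 pp5:1
Op 5: write(P0, v0, 128). refcount(pp5)=1 -> write in place. 6 ppages; refcounts: pp0:1 pp1:2 pp2:2 pp3:1 pp4:1 pp5:1
Op 6: write(P0, v1, 134). refcount(pp1)=2>1 -> COPY to pp6. 7 ppages; refcounts: pp0:1 pp1:1 pp2:2 pp3:1 pp4:1 pp5:1 pp6:1
Op 7: read(P0, v0) -> 128. No state change.

Answer: 1 1 2 1 1 1 1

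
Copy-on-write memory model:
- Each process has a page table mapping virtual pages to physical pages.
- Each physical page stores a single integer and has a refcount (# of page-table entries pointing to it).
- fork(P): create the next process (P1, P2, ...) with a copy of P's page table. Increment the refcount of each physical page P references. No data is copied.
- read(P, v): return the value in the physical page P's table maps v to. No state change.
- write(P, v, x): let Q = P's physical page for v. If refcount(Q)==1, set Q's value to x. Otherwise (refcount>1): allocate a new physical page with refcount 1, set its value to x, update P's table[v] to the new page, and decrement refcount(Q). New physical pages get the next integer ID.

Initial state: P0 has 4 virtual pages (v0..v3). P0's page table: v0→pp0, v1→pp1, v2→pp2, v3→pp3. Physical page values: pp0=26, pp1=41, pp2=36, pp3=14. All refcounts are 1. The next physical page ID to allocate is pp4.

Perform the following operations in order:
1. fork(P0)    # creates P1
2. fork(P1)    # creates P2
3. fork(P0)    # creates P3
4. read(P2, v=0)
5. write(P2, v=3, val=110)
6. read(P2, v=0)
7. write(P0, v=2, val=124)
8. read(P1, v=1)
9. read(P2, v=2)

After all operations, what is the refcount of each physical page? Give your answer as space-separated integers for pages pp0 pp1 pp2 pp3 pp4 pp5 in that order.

Op 1: fork(P0) -> P1. 4 ppages; refcounts: pp0:2 pp1:2 pp2:2 pp3:2
Op 2: fork(P1) -> P2. 4 ppages; refcounts: pp0:3 pp1:3 pp2:3 pp3:3
Op 3: fork(P0) -> P3. 4 ppages; refcounts: pp0:4 pp1:4 pp2:4 pp3:4
Op 4: read(P2, v0) -> 26. No state change.
Op 5: write(P2, v3, 110). refcount(pp3)=4>1 -> COPY to pp4. 5 ppages; refcounts: pp0:4 pp1:4 pp2:4 pp3:3 pp4:1
Op 6: read(P2, v0) -> 26. No state change.
Op 7: write(P0, v2, 124). refcount(pp2)=4>1 -> COPY to pp5. 6 ppages; refcounts: pp0:4 pp1:4 pp2:3 pp3:3 pp4:1 pp5:1
Op 8: read(P1, v1) -> 41. No state change.
Op 9: read(P2, v2) -> 36. No state change.

Answer: 4 4 3 3 1 1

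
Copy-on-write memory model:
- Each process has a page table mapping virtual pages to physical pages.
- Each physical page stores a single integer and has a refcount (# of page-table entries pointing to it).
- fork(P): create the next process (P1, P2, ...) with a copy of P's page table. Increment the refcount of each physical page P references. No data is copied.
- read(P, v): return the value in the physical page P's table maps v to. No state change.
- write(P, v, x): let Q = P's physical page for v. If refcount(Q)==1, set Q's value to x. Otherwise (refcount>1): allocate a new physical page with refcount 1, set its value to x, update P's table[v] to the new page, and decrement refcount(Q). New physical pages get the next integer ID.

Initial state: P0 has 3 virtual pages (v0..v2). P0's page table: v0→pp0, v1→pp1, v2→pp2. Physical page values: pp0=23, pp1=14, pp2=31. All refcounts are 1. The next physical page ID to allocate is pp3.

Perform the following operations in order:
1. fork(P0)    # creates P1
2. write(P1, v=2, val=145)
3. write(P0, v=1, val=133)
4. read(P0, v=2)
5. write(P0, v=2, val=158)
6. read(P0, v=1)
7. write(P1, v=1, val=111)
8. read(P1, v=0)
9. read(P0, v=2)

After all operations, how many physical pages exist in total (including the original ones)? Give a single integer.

Answer: 5

Derivation:
Op 1: fork(P0) -> P1. 3 ppages; refcounts: pp0:2 pp1:2 pp2:2
Op 2: write(P1, v2, 145). refcount(pp2)=2>1 -> COPY to pp3. 4 ppages; refcounts: pp0:2 pp1:2 pp2:1 pp3:1
Op 3: write(P0, v1, 133). refcount(pp1)=2>1 -> COPY to pp4. 5 ppages; refcounts: pp0:2 pp1:1 pp2:1 pp3:1 pp4:1
Op 4: read(P0, v2) -> 31. No state change.
Op 5: write(P0, v2, 158). refcount(pp2)=1 -> write in place. 5 ppages; refcounts: pp0:2 pp1:1 pp2:1 pp3:1 pp4:1
Op 6: read(P0, v1) -> 133. No state change.
Op 7: write(P1, v1, 111). refcount(pp1)=1 -> write in place. 5 ppages; refcounts: pp0:2 pp1:1 pp2:1 pp3:1 pp4:1
Op 8: read(P1, v0) -> 23. No state change.
Op 9: read(P0, v2) -> 158. No state change.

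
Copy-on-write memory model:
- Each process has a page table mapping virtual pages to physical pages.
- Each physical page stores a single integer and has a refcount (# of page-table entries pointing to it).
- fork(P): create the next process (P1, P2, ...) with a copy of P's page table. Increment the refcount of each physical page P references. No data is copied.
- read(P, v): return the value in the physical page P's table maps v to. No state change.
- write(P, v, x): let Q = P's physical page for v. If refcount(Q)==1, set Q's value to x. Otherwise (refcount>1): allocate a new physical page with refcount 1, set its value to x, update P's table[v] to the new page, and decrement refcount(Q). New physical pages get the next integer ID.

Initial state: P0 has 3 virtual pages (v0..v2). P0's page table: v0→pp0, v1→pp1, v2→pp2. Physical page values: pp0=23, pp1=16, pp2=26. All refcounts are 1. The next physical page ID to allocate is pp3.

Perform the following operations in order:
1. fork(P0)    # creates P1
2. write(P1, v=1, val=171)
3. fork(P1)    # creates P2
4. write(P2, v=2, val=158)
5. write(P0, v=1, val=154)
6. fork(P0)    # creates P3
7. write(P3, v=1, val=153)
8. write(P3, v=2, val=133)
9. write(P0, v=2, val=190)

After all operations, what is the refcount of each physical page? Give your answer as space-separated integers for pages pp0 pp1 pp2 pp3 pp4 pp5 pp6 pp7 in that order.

Op 1: fork(P0) -> P1. 3 ppages; refcounts: pp0:2 pp1:2 pp2:2
Op 2: write(P1, v1, 171). refcount(pp1)=2>1 -> COPY to pp3. 4 ppages; refcounts: pp0:2 pp1:1 pp2:2 pp3:1
Op 3: fork(P1) -> P2. 4 ppages; refcounts: pp0:3 pp1:1 pp2:3 pp3:2
Op 4: write(P2, v2, 158). refcount(pp2)=3>1 -> COPY to pp4. 5 ppages; refcounts: pp0:3 pp1:1 pp2:2 pp3:2 pp4:1
Op 5: write(P0, v1, 154). refcount(pp1)=1 -> write in place. 5 ppages; refcounts: pp0:3 pp1:1 pp2:2 pp3:2 pp4:1
Op 6: fork(P0) -> P3. 5 ppages; refcounts: pp0:4 pp1:2 pp2:3 pp3:2 pp4:1
Op 7: write(P3, v1, 153). refcount(pp1)=2>1 -> COPY to pp5. 6 ppages; refcounts: pp0:4 pp1:1 pp2:3 pp3:2 pp4:1 pp5:1
Op 8: write(P3, v2, 133). refcount(pp2)=3>1 -> COPY to pp6. 7 ppages; refcounts: pp0:4 pp1:1 pp2:2 pp3:2 pp4:1 pp5:1 pp6:1
Op 9: write(P0, v2, 190). refcount(pp2)=2>1 -> COPY to pp7. 8 ppages; refcounts: pp0:4 pp1:1 pp2:1 pp3:2 pp4:1 pp5:1 pp6:1 pp7:1

Answer: 4 1 1 2 1 1 1 1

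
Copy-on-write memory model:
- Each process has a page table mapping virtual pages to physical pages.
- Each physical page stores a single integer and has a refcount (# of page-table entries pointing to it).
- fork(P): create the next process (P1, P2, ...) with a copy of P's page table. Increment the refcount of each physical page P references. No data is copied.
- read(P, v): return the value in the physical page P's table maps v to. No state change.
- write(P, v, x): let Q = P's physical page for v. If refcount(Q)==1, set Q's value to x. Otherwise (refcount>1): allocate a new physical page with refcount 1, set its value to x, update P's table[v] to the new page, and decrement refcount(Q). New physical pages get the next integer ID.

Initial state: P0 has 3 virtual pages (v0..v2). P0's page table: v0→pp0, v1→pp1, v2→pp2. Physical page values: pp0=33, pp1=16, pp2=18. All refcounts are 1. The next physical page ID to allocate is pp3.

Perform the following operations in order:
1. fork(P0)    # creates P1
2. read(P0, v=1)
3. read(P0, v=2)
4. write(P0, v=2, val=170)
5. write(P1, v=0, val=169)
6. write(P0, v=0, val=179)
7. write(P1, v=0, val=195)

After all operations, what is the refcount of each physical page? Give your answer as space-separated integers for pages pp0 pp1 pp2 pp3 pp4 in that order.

Answer: 1 2 1 1 1

Derivation:
Op 1: fork(P0) -> P1. 3 ppages; refcounts: pp0:2 pp1:2 pp2:2
Op 2: read(P0, v1) -> 16. No state change.
Op 3: read(P0, v2) -> 18. No state change.
Op 4: write(P0, v2, 170). refcount(pp2)=2>1 -> COPY to pp3. 4 ppages; refcounts: pp0:2 pp1:2 pp2:1 pp3:1
Op 5: write(P1, v0, 169). refcount(pp0)=2>1 -> COPY to pp4. 5 ppages; refcounts: pp0:1 pp1:2 pp2:1 pp3:1 pp4:1
Op 6: write(P0, v0, 179). refcount(pp0)=1 -> write in place. 5 ppages; refcounts: pp0:1 pp1:2 pp2:1 pp3:1 pp4:1
Op 7: write(P1, v0, 195). refcount(pp4)=1 -> write in place. 5 ppages; refcounts: pp0:1 pp1:2 pp2:1 pp3:1 pp4:1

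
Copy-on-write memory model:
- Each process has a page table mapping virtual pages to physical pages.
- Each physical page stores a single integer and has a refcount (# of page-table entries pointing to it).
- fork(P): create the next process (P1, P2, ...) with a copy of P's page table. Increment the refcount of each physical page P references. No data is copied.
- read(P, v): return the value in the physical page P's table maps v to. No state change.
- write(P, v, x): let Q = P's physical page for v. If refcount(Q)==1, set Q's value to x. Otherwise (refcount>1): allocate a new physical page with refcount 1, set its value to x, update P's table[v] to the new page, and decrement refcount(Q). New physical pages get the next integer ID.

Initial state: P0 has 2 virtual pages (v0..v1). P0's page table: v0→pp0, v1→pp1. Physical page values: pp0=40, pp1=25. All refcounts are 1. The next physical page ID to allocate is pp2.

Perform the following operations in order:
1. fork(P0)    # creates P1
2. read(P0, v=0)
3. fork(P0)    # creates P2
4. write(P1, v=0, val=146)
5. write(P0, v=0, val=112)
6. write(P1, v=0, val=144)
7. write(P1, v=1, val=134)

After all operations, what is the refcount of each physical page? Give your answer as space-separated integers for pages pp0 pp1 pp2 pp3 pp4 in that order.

Answer: 1 2 1 1 1

Derivation:
Op 1: fork(P0) -> P1. 2 ppages; refcounts: pp0:2 pp1:2
Op 2: read(P0, v0) -> 40. No state change.
Op 3: fork(P0) -> P2. 2 ppages; refcounts: pp0:3 pp1:3
Op 4: write(P1, v0, 146). refcount(pp0)=3>1 -> COPY to pp2. 3 ppages; refcounts: pp0:2 pp1:3 pp2:1
Op 5: write(P0, v0, 112). refcount(pp0)=2>1 -> COPY to pp3. 4 ppages; refcounts: pp0:1 pp1:3 pp2:1 pp3:1
Op 6: write(P1, v0, 144). refcount(pp2)=1 -> write in place. 4 ppages; refcounts: pp0:1 pp1:3 pp2:1 pp3:1
Op 7: write(P1, v1, 134). refcount(pp1)=3>1 -> COPY to pp4. 5 ppages; refcounts: pp0:1 pp1:2 pp2:1 pp3:1 pp4:1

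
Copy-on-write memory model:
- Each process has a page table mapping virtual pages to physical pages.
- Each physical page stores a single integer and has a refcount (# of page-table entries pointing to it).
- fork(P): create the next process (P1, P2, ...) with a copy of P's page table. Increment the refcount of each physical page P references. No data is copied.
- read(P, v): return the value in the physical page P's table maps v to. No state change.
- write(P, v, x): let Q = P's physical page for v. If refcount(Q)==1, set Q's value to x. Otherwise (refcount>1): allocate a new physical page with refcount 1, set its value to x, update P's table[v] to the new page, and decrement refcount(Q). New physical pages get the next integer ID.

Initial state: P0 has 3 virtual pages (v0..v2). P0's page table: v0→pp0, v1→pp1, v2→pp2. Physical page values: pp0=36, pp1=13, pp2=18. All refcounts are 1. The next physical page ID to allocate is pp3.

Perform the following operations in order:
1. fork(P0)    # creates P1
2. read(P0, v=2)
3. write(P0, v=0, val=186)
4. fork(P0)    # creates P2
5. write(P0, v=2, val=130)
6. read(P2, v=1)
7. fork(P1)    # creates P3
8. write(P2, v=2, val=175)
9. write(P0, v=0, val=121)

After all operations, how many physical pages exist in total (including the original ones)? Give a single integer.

Answer: 7

Derivation:
Op 1: fork(P0) -> P1. 3 ppages; refcounts: pp0:2 pp1:2 pp2:2
Op 2: read(P0, v2) -> 18. No state change.
Op 3: write(P0, v0, 186). refcount(pp0)=2>1 -> COPY to pp3. 4 ppages; refcounts: pp0:1 pp1:2 pp2:2 pp3:1
Op 4: fork(P0) -> P2. 4 ppages; refcounts: pp0:1 pp1:3 pp2:3 pp3:2
Op 5: write(P0, v2, 130). refcount(pp2)=3>1 -> COPY to pp4. 5 ppages; refcounts: pp0:1 pp1:3 pp2:2 pp3:2 pp4:1
Op 6: read(P2, v1) -> 13. No state change.
Op 7: fork(P1) -> P3. 5 ppages; refcounts: pp0:2 pp1:4 pp2:3 pp3:2 pp4:1
Op 8: write(P2, v2, 175). refcount(pp2)=3>1 -> COPY to pp5. 6 ppages; refcounts: pp0:2 pp1:4 pp2:2 pp3:2 pp4:1 pp5:1
Op 9: write(P0, v0, 121). refcount(pp3)=2>1 -> COPY to pp6. 7 ppages; refcounts: pp0:2 pp1:4 pp2:2 pp3:1 pp4:1 pp5:1 pp6:1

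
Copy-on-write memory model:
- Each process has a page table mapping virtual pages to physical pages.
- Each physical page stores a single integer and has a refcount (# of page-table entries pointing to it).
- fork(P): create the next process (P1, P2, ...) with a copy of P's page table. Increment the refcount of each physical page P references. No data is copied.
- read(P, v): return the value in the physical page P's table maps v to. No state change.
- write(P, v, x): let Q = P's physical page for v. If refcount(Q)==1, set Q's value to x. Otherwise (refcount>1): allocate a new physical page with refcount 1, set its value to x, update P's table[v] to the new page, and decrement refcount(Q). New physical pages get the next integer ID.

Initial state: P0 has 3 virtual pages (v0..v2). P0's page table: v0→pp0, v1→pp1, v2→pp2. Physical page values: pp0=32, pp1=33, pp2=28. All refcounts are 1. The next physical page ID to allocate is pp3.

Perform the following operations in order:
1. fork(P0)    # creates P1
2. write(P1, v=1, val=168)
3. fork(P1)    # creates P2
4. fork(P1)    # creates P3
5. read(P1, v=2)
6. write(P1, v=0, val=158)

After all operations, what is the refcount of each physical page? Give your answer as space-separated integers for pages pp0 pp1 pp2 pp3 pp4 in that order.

Op 1: fork(P0) -> P1. 3 ppages; refcounts: pp0:2 pp1:2 pp2:2
Op 2: write(P1, v1, 168). refcount(pp1)=2>1 -> COPY to pp3. 4 ppages; refcounts: pp0:2 pp1:1 pp2:2 pp3:1
Op 3: fork(P1) -> P2. 4 ppages; refcounts: pp0:3 pp1:1 pp2:3 pp3:2
Op 4: fork(P1) -> P3. 4 ppages; refcounts: pp0:4 pp1:1 pp2:4 pp3:3
Op 5: read(P1, v2) -> 28. No state change.
Op 6: write(P1, v0, 158). refcount(pp0)=4>1 -> COPY to pp4. 5 ppages; refcounts: pp0:3 pp1:1 pp2:4 pp3:3 pp4:1

Answer: 3 1 4 3 1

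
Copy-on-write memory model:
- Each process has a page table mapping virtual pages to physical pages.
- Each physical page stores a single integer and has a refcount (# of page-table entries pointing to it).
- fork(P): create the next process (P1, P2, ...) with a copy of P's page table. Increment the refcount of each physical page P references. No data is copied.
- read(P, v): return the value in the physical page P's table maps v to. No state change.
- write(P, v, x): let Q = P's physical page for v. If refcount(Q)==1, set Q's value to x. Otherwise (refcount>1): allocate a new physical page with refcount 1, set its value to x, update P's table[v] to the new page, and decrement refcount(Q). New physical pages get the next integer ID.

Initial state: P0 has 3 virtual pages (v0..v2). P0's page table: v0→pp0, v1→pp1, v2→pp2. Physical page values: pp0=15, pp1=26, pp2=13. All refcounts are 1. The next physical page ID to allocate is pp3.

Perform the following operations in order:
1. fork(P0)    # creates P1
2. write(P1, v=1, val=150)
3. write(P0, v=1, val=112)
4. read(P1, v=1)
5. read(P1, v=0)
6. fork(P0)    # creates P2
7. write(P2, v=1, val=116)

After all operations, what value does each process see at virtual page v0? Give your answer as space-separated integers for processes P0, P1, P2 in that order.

Op 1: fork(P0) -> P1. 3 ppages; refcounts: pp0:2 pp1:2 pp2:2
Op 2: write(P1, v1, 150). refcount(pp1)=2>1 -> COPY to pp3. 4 ppages; refcounts: pp0:2 pp1:1 pp2:2 pp3:1
Op 3: write(P0, v1, 112). refcount(pp1)=1 -> write in place. 4 ppages; refcounts: pp0:2 pp1:1 pp2:2 pp3:1
Op 4: read(P1, v1) -> 150. No state change.
Op 5: read(P1, v0) -> 15. No state change.
Op 6: fork(P0) -> P2. 4 ppages; refcounts: pp0:3 pp1:2 pp2:3 pp3:1
Op 7: write(P2, v1, 116). refcount(pp1)=2>1 -> COPY to pp4. 5 ppages; refcounts: pp0:3 pp1:1 pp2:3 pp3:1 pp4:1
P0: v0 -> pp0 = 15
P1: v0 -> pp0 = 15
P2: v0 -> pp0 = 15

Answer: 15 15 15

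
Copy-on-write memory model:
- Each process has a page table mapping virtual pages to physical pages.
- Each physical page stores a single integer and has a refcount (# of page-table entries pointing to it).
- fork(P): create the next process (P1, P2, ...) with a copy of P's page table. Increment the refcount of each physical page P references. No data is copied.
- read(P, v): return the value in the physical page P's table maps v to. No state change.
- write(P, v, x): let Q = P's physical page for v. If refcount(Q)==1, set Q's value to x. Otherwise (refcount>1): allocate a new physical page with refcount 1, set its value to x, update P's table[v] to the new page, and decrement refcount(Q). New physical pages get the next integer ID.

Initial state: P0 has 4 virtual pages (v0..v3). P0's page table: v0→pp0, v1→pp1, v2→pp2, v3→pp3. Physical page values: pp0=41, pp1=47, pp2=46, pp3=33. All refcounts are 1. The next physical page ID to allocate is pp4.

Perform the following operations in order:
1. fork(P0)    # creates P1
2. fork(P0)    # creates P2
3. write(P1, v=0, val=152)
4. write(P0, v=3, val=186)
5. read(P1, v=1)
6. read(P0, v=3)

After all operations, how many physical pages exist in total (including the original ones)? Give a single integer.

Answer: 6

Derivation:
Op 1: fork(P0) -> P1. 4 ppages; refcounts: pp0:2 pp1:2 pp2:2 pp3:2
Op 2: fork(P0) -> P2. 4 ppages; refcounts: pp0:3 pp1:3 pp2:3 pp3:3
Op 3: write(P1, v0, 152). refcount(pp0)=3>1 -> COPY to pp4. 5 ppages; refcounts: pp0:2 pp1:3 pp2:3 pp3:3 pp4:1
Op 4: write(P0, v3, 186). refcount(pp3)=3>1 -> COPY to pp5. 6 ppages; refcounts: pp0:2 pp1:3 pp2:3 pp3:2 pp4:1 pp5:1
Op 5: read(P1, v1) -> 47. No state change.
Op 6: read(P0, v3) -> 186. No state change.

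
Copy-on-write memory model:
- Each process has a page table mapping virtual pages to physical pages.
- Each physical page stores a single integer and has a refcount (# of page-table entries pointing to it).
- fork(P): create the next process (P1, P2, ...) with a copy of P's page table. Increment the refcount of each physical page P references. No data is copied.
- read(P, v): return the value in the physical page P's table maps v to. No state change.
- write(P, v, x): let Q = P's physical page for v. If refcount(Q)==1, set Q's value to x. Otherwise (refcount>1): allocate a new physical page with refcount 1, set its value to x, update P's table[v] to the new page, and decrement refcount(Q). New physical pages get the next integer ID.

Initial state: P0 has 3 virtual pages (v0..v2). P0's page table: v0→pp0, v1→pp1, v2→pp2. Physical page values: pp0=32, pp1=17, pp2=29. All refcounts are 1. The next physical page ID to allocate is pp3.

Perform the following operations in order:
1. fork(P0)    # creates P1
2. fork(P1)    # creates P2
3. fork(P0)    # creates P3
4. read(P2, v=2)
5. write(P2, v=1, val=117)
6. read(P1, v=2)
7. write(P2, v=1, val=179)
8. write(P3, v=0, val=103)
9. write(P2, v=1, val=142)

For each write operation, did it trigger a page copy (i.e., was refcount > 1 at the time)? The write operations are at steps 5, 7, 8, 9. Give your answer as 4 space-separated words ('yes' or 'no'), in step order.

Op 1: fork(P0) -> P1. 3 ppages; refcounts: pp0:2 pp1:2 pp2:2
Op 2: fork(P1) -> P2. 3 ppages; refcounts: pp0:3 pp1:3 pp2:3
Op 3: fork(P0) -> P3. 3 ppages; refcounts: pp0:4 pp1:4 pp2:4
Op 4: read(P2, v2) -> 29. No state change.
Op 5: write(P2, v1, 117). refcount(pp1)=4>1 -> COPY to pp3. 4 ppages; refcounts: pp0:4 pp1:3 pp2:4 pp3:1
Op 6: read(P1, v2) -> 29. No state change.
Op 7: write(P2, v1, 179). refcount(pp3)=1 -> write in place. 4 ppages; refcounts: pp0:4 pp1:3 pp2:4 pp3:1
Op 8: write(P3, v0, 103). refcount(pp0)=4>1 -> COPY to pp4. 5 ppages; refcounts: pp0:3 pp1:3 pp2:4 pp3:1 pp4:1
Op 9: write(P2, v1, 142). refcount(pp3)=1 -> write in place. 5 ppages; refcounts: pp0:3 pp1:3 pp2:4 pp3:1 pp4:1

yes no yes no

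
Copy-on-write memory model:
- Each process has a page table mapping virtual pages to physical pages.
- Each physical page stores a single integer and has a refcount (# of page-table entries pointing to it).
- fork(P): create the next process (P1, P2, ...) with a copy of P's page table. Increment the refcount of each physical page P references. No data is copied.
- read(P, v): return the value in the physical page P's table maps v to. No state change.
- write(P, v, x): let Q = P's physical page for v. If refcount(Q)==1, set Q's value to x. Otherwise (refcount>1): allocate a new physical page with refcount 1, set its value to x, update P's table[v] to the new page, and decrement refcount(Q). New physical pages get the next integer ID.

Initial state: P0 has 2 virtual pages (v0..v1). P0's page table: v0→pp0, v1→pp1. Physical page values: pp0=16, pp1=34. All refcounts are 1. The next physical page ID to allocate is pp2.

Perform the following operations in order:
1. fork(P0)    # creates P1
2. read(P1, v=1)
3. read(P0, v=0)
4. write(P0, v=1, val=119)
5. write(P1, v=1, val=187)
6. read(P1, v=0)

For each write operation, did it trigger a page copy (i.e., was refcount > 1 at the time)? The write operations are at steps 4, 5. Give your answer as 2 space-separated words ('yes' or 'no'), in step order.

Op 1: fork(P0) -> P1. 2 ppages; refcounts: pp0:2 pp1:2
Op 2: read(P1, v1) -> 34. No state change.
Op 3: read(P0, v0) -> 16. No state change.
Op 4: write(P0, v1, 119). refcount(pp1)=2>1 -> COPY to pp2. 3 ppages; refcounts: pp0:2 pp1:1 pp2:1
Op 5: write(P1, v1, 187). refcount(pp1)=1 -> write in place. 3 ppages; refcounts: pp0:2 pp1:1 pp2:1
Op 6: read(P1, v0) -> 16. No state change.

yes no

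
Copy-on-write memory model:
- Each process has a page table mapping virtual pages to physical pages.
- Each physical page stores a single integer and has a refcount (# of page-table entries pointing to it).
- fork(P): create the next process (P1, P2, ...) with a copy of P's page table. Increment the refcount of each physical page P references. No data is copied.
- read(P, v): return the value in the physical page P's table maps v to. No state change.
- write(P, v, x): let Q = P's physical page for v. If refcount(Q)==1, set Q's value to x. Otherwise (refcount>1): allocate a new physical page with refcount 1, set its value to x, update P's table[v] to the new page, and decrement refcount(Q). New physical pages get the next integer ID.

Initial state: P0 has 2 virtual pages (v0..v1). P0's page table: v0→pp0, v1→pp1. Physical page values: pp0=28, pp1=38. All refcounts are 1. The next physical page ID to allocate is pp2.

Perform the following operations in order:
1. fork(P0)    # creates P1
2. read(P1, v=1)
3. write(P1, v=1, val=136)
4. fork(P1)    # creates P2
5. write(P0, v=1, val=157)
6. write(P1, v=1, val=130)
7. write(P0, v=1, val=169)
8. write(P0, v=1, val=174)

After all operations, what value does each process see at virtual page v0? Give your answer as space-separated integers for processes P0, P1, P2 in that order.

Op 1: fork(P0) -> P1. 2 ppages; refcounts: pp0:2 pp1:2
Op 2: read(P1, v1) -> 38. No state change.
Op 3: write(P1, v1, 136). refcount(pp1)=2>1 -> COPY to pp2. 3 ppages; refcounts: pp0:2 pp1:1 pp2:1
Op 4: fork(P1) -> P2. 3 ppages; refcounts: pp0:3 pp1:1 pp2:2
Op 5: write(P0, v1, 157). refcount(pp1)=1 -> write in place. 3 ppages; refcounts: pp0:3 pp1:1 pp2:2
Op 6: write(P1, v1, 130). refcount(pp2)=2>1 -> COPY to pp3. 4 ppages; refcounts: pp0:3 pp1:1 pp2:1 pp3:1
Op 7: write(P0, v1, 169). refcount(pp1)=1 -> write in place. 4 ppages; refcounts: pp0:3 pp1:1 pp2:1 pp3:1
Op 8: write(P0, v1, 174). refcount(pp1)=1 -> write in place. 4 ppages; refcounts: pp0:3 pp1:1 pp2:1 pp3:1
P0: v0 -> pp0 = 28
P1: v0 -> pp0 = 28
P2: v0 -> pp0 = 28

Answer: 28 28 28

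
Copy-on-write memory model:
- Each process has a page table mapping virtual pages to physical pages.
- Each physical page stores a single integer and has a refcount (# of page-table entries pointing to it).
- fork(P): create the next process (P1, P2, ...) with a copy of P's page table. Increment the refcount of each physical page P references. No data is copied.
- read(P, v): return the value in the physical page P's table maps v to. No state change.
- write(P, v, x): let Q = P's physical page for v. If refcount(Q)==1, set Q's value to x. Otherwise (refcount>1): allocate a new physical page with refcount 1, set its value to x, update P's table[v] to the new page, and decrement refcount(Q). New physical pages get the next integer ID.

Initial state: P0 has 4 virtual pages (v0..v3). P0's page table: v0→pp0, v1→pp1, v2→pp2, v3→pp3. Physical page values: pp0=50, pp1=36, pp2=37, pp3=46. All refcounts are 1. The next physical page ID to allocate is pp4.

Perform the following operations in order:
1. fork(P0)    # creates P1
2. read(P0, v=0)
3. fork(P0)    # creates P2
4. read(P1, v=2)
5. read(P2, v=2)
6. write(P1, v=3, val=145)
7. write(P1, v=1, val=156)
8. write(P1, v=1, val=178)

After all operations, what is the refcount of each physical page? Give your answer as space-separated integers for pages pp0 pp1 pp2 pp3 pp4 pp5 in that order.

Op 1: fork(P0) -> P1. 4 ppages; refcounts: pp0:2 pp1:2 pp2:2 pp3:2
Op 2: read(P0, v0) -> 50. No state change.
Op 3: fork(P0) -> P2. 4 ppages; refcounts: pp0:3 pp1:3 pp2:3 pp3:3
Op 4: read(P1, v2) -> 37. No state change.
Op 5: read(P2, v2) -> 37. No state change.
Op 6: write(P1, v3, 145). refcount(pp3)=3>1 -> COPY to pp4. 5 ppages; refcounts: pp0:3 pp1:3 pp2:3 pp3:2 pp4:1
Op 7: write(P1, v1, 156). refcount(pp1)=3>1 -> COPY to pp5. 6 ppages; refcounts: pp0:3 pp1:2 pp2:3 pp3:2 pp4:1 pp5:1
Op 8: write(P1, v1, 178). refcount(pp5)=1 -> write in place. 6 ppages; refcounts: pp0:3 pp1:2 pp2:3 pp3:2 pp4:1 pp5:1

Answer: 3 2 3 2 1 1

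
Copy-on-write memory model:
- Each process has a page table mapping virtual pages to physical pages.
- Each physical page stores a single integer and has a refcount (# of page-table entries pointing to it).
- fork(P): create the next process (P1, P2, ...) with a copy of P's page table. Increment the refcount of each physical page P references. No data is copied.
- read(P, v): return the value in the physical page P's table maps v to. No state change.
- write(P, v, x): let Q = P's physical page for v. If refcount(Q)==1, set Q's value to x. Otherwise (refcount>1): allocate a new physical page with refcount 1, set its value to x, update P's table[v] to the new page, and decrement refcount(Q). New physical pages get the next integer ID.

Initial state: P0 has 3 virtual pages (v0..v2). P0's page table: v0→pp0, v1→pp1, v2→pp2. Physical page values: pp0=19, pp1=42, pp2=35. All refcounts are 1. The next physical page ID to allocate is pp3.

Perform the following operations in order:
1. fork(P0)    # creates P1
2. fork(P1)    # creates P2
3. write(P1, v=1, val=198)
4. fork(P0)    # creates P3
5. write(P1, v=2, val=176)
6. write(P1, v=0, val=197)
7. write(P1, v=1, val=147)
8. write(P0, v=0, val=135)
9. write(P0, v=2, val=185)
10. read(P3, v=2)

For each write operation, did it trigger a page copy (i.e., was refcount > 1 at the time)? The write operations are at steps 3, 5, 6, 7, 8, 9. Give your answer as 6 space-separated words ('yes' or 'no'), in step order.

Op 1: fork(P0) -> P1. 3 ppages; refcounts: pp0:2 pp1:2 pp2:2
Op 2: fork(P1) -> P2. 3 ppages; refcounts: pp0:3 pp1:3 pp2:3
Op 3: write(P1, v1, 198). refcount(pp1)=3>1 -> COPY to pp3. 4 ppages; refcounts: pp0:3 pp1:2 pp2:3 pp3:1
Op 4: fork(P0) -> P3. 4 ppages; refcounts: pp0:4 pp1:3 pp2:4 pp3:1
Op 5: write(P1, v2, 176). refcount(pp2)=4>1 -> COPY to pp4. 5 ppages; refcounts: pp0:4 pp1:3 pp2:3 pp3:1 pp4:1
Op 6: write(P1, v0, 197). refcount(pp0)=4>1 -> COPY to pp5. 6 ppages; refcounts: pp0:3 pp1:3 pp2:3 pp3:1 pp4:1 pp5:1
Op 7: write(P1, v1, 147). refcount(pp3)=1 -> write in place. 6 ppages; refcounts: pp0:3 pp1:3 pp2:3 pp3:1 pp4:1 pp5:1
Op 8: write(P0, v0, 135). refcount(pp0)=3>1 -> COPY to pp6. 7 ppages; refcounts: pp0:2 pp1:3 pp2:3 pp3:1 pp4:1 pp5:1 pp6:1
Op 9: write(P0, v2, 185). refcount(pp2)=3>1 -> COPY to pp7. 8 ppages; refcounts: pp0:2 pp1:3 pp2:2 pp3:1 pp4:1 pp5:1 pp6:1 pp7:1
Op 10: read(P3, v2) -> 35. No state change.

yes yes yes no yes yes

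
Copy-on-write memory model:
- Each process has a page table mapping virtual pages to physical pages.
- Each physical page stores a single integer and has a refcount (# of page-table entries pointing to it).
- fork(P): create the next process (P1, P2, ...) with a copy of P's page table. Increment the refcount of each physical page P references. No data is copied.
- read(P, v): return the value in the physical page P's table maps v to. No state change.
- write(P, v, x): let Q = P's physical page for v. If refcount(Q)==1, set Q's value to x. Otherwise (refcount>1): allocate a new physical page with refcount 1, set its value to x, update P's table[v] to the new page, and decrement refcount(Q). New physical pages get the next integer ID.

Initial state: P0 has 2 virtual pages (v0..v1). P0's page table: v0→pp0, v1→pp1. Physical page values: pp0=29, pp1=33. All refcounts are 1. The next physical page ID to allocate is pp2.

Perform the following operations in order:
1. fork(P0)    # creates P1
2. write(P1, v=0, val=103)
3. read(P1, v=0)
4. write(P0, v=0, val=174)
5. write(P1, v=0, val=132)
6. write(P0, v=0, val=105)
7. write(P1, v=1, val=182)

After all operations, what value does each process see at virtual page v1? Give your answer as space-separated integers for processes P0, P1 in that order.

Answer: 33 182

Derivation:
Op 1: fork(P0) -> P1. 2 ppages; refcounts: pp0:2 pp1:2
Op 2: write(P1, v0, 103). refcount(pp0)=2>1 -> COPY to pp2. 3 ppages; refcounts: pp0:1 pp1:2 pp2:1
Op 3: read(P1, v0) -> 103. No state change.
Op 4: write(P0, v0, 174). refcount(pp0)=1 -> write in place. 3 ppages; refcounts: pp0:1 pp1:2 pp2:1
Op 5: write(P1, v0, 132). refcount(pp2)=1 -> write in place. 3 ppages; refcounts: pp0:1 pp1:2 pp2:1
Op 6: write(P0, v0, 105). refcount(pp0)=1 -> write in place. 3 ppages; refcounts: pp0:1 pp1:2 pp2:1
Op 7: write(P1, v1, 182). refcount(pp1)=2>1 -> COPY to pp3. 4 ppages; refcounts: pp0:1 pp1:1 pp2:1 pp3:1
P0: v1 -> pp1 = 33
P1: v1 -> pp3 = 182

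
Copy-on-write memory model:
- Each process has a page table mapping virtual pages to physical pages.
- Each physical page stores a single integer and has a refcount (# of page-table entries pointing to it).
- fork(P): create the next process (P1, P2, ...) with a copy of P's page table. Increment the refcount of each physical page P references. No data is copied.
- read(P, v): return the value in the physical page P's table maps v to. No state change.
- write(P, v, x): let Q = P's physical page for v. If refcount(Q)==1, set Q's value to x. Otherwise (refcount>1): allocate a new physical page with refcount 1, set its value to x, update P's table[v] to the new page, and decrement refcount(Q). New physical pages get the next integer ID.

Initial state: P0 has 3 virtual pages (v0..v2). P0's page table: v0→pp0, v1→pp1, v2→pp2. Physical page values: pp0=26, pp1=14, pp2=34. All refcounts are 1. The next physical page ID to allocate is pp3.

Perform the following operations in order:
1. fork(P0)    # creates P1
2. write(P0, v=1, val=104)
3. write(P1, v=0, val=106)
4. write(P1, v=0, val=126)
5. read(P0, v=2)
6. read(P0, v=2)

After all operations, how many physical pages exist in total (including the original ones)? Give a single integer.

Answer: 5

Derivation:
Op 1: fork(P0) -> P1. 3 ppages; refcounts: pp0:2 pp1:2 pp2:2
Op 2: write(P0, v1, 104). refcount(pp1)=2>1 -> COPY to pp3. 4 ppages; refcounts: pp0:2 pp1:1 pp2:2 pp3:1
Op 3: write(P1, v0, 106). refcount(pp0)=2>1 -> COPY to pp4. 5 ppages; refcounts: pp0:1 pp1:1 pp2:2 pp3:1 pp4:1
Op 4: write(P1, v0, 126). refcount(pp4)=1 -> write in place. 5 ppages; refcounts: pp0:1 pp1:1 pp2:2 pp3:1 pp4:1
Op 5: read(P0, v2) -> 34. No state change.
Op 6: read(P0, v2) -> 34. No state change.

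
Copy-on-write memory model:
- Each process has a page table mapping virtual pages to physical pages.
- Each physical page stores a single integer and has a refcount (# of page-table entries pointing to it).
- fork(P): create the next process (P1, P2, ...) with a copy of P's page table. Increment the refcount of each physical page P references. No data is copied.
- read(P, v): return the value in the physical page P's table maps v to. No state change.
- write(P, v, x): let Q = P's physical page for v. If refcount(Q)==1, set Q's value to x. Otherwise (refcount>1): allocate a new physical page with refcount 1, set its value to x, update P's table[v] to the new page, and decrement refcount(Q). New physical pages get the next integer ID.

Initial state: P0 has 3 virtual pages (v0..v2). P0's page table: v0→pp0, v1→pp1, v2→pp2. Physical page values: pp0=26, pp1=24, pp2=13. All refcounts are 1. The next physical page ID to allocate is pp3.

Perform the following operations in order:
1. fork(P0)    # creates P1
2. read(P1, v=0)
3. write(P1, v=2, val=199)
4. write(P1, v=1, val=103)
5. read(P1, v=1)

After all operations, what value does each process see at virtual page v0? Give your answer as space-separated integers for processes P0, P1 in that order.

Op 1: fork(P0) -> P1. 3 ppages; refcounts: pp0:2 pp1:2 pp2:2
Op 2: read(P1, v0) -> 26. No state change.
Op 3: write(P1, v2, 199). refcount(pp2)=2>1 -> COPY to pp3. 4 ppages; refcounts: pp0:2 pp1:2 pp2:1 pp3:1
Op 4: write(P1, v1, 103). refcount(pp1)=2>1 -> COPY to pp4. 5 ppages; refcounts: pp0:2 pp1:1 pp2:1 pp3:1 pp4:1
Op 5: read(P1, v1) -> 103. No state change.
P0: v0 -> pp0 = 26
P1: v0 -> pp0 = 26

Answer: 26 26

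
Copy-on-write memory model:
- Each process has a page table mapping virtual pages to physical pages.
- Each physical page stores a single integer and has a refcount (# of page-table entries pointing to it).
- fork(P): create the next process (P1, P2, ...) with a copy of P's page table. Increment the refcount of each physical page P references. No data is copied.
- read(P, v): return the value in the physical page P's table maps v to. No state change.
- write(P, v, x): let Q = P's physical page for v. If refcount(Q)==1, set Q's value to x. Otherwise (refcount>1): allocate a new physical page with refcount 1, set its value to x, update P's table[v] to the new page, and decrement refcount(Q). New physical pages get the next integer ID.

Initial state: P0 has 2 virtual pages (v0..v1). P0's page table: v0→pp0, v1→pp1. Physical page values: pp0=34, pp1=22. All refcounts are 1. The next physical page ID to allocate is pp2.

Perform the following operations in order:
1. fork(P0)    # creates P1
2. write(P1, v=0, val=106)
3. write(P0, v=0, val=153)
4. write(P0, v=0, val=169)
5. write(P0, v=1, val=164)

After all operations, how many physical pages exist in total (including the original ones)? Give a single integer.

Answer: 4

Derivation:
Op 1: fork(P0) -> P1. 2 ppages; refcounts: pp0:2 pp1:2
Op 2: write(P1, v0, 106). refcount(pp0)=2>1 -> COPY to pp2. 3 ppages; refcounts: pp0:1 pp1:2 pp2:1
Op 3: write(P0, v0, 153). refcount(pp0)=1 -> write in place. 3 ppages; refcounts: pp0:1 pp1:2 pp2:1
Op 4: write(P0, v0, 169). refcount(pp0)=1 -> write in place. 3 ppages; refcounts: pp0:1 pp1:2 pp2:1
Op 5: write(P0, v1, 164). refcount(pp1)=2>1 -> COPY to pp3. 4 ppages; refcounts: pp0:1 pp1:1 pp2:1 pp3:1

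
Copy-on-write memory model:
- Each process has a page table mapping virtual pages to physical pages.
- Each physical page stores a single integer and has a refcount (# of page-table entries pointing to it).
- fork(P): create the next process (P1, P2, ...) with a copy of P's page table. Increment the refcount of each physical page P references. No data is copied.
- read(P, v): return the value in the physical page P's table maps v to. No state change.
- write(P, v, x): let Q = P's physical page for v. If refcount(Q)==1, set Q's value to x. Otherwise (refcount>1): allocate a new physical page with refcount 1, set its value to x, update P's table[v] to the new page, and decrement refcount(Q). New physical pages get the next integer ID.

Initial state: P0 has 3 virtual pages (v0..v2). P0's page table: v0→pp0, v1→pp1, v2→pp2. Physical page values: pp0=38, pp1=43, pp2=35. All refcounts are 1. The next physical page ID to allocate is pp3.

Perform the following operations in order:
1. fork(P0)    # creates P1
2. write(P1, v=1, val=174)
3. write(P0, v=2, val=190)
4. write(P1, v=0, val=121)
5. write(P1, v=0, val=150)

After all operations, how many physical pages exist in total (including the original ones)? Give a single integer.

Op 1: fork(P0) -> P1. 3 ppages; refcounts: pp0:2 pp1:2 pp2:2
Op 2: write(P1, v1, 174). refcount(pp1)=2>1 -> COPY to pp3. 4 ppages; refcounts: pp0:2 pp1:1 pp2:2 pp3:1
Op 3: write(P0, v2, 190). refcount(pp2)=2>1 -> COPY to pp4. 5 ppages; refcounts: pp0:2 pp1:1 pp2:1 pp3:1 pp4:1
Op 4: write(P1, v0, 121). refcount(pp0)=2>1 -> COPY to pp5. 6 ppages; refcounts: pp0:1 pp1:1 pp2:1 pp3:1 pp4:1 pp5:1
Op 5: write(P1, v0, 150). refcount(pp5)=1 -> write in place. 6 ppages; refcounts: pp0:1 pp1:1 pp2:1 pp3:1 pp4:1 pp5:1

Answer: 6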